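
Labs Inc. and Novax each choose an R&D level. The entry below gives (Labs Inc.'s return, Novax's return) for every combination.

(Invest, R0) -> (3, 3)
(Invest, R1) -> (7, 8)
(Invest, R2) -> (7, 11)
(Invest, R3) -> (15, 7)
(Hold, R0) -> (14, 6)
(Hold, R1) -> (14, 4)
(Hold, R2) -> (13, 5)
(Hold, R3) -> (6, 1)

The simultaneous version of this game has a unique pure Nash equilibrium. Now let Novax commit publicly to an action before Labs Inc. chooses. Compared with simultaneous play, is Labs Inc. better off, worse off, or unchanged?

better off

Work backward from Labs Inc.'s decision.
- R0 → Labs Inc. plays Hold (best of 3, 14); Novax gets 6.
- R1 → Labs Inc. plays Hold (best of 7, 14); Novax gets 4.
- R2 → Labs Inc. plays Hold (best of 7, 13); Novax gets 5.
- R3 → Labs Inc. plays Invest (best of 15, 6); Novax gets 7.
Novax's induced payoffs are 6, 4, 5, 7, so Novax commits to R3. Subgame-perfect outcome: (Invest, R3) with payoffs (15, 7).
For the simultaneous game, intersect best replies.
Labs Inc.'s best replies: R0→Hold; R1→Hold; R2→Hold; R3→Invest.
Novax's best replies: Invest→R2; Hold→R0.
Only (Hold, R0) has each player best-responding; Nash payoffs (14, 6).
Labs Inc. earns 15 sequentially versus 14 at the Nash outcome: better off.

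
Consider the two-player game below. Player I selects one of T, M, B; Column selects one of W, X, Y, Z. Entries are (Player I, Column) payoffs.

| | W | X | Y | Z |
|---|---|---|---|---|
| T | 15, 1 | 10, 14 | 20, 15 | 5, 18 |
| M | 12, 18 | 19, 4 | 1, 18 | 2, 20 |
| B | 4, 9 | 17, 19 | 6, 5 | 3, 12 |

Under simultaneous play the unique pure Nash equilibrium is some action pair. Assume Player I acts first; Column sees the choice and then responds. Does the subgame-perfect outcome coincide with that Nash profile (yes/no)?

Work backward from Column's decision.
- T: BR = Z, leader payoff 5.
- M: BR = Z, leader payoff 2.
- B: BR = X, leader payoff 17.
Among 5, 2, 17, the best is 17 at B. Subgame-perfect outcome: (B, X) with payoffs (17, 19).
For the simultaneous game, intersect best replies.
Player I's best replies: W→T; X→M; Y→T; Z→T.
Column's best replies: T→Z; M→Z; B→X.
The unique mutual best reply is (T, Z), giving (5, 18).
Sequential outcome (B, X) differs from the Nash profile (T, Z).

no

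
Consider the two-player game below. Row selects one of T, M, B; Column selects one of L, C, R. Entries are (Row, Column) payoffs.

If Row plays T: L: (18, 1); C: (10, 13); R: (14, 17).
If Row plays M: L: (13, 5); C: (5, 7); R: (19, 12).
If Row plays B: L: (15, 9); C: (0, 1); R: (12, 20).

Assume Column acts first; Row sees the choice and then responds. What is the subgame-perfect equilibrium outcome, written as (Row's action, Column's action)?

Backward induction with Column moving first.
- L: BR = T, leader payoff 1.
- C: BR = T, leader payoff 13.
- R: BR = M, leader payoff 12.
Column's induced payoffs are 1, 13, 12, so Column commits to C. Subgame-perfect outcome: (T, C) with payoffs (10, 13).

(T, C)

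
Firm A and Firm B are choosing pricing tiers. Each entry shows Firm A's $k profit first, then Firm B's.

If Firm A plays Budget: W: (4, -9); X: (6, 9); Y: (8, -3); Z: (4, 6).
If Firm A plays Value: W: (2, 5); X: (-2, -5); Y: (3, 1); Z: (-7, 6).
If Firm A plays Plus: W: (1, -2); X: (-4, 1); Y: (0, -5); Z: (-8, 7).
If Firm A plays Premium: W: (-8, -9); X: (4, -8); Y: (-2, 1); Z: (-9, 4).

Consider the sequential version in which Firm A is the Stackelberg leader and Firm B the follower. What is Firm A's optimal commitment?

Firm B best-responds to each possible Firm A move:
- Budget: BR = X, leader payoff 6.
- Value: BR = Z, leader payoff -7.
- Plus: BR = Z, leader payoff -8.
- Premium: BR = Z, leader payoff -9.
Firm A's induced payoffs are 6, -7, -8, -9, so Firm A commits to Budget. Subgame-perfect outcome: (Budget, X) with payoffs (6, 9).

Budget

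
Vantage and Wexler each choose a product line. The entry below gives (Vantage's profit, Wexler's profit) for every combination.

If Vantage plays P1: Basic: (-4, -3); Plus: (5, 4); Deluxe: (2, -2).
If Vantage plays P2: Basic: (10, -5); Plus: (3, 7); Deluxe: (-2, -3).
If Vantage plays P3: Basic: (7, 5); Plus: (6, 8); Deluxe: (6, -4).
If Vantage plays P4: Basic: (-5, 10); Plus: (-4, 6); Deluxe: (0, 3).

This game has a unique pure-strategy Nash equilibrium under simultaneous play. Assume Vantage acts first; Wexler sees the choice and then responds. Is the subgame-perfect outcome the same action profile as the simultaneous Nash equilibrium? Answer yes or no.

yes

Wexler best-responds to each possible Vantage move:
- P1: BR = Plus, leader payoff 5.
- P2: BR = Plus, leader payoff 3.
- P3: BR = Plus, leader payoff 6.
- P4: BR = Basic, leader payoff -5.
Maximizing over 5, 3, 6, -5, Vantage chooses P3. Subgame-perfect outcome: (P3, Plus) with payoffs (6, 8).
Now find the simultaneous Nash equilibrium.
Vantage's best replies: Basic→P2; Plus→P3; Deluxe→P3.
Wexler's best replies: P1→Plus; P2→Plus; P3→Plus; P4→Basic.
Only (P3, Plus) has each player best-responding; Nash payoffs (6, 8).
Sequential outcome (P3, Plus) coincides with the Nash profile (P3, Plus).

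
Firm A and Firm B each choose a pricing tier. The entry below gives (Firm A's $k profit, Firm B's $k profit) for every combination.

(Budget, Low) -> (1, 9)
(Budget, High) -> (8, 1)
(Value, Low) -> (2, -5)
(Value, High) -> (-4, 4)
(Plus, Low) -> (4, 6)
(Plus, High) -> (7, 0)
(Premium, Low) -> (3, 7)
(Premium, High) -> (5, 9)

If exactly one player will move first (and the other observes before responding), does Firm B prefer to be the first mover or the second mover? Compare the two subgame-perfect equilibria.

second

If Firm A leads: Firm B's best replies are Budget→Low, Value→High, Plus→Low, Premium→High; Firm A's induced payoffs 1, -4, 4, 5; outcome (Premium, High), payoffs (5, 9).
If Firm B leads: Firm A's best replies are Low→Plus, High→Budget; Firm B's induced payoffs 6, 1; outcome (Plus, Low), payoffs (4, 6).
Firm B gets 6 moving first and 9 moving second, so Firm B prefers to move second.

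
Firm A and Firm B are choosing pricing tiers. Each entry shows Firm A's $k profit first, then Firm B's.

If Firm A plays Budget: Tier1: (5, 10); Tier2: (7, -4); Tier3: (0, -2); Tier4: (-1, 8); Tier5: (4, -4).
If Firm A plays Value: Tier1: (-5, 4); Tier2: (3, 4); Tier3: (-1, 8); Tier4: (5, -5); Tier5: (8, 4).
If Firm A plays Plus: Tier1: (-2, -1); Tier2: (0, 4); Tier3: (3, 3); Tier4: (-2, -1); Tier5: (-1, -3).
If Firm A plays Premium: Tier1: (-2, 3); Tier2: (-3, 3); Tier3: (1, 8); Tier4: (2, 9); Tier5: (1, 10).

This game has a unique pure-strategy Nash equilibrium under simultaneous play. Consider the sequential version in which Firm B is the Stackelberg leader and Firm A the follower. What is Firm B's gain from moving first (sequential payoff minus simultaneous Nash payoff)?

0

Firm A best-responds to each possible Firm B move:
- Tier1: Firm A compares 5, -5, -2, -2 and picks Budget; Firm B would get 10.
- Tier2: Firm A compares 7, 3, 0, -3 and picks Budget; Firm B would get -4.
- Tier3: Firm A compares 0, -1, 3, 1 and picks Plus; Firm B would get 3.
- Tier4: Firm A compares -1, 5, -2, 2 and picks Value; Firm B would get -5.
- Tier5: Firm A compares 4, 8, -1, 1 and picks Value; Firm B would get 4.
Among 10, -4, 3, -5, 4, the best is 10 at Tier1. Subgame-perfect outcome: (Budget, Tier1) with payoffs (5, 10).
For the simultaneous game, intersect best replies.
Firm A's best replies: Tier1→Budget; Tier2→Budget; Tier3→Plus; Tier4→Value; Tier5→Value.
Firm B's best replies: Budget→Tier1; Value→Tier3; Plus→Tier2; Premium→Tier5.
The unique mutual best reply is (Budget, Tier1), giving (5, 10).
Firm B's commitment gain: 10 − 10 = 0.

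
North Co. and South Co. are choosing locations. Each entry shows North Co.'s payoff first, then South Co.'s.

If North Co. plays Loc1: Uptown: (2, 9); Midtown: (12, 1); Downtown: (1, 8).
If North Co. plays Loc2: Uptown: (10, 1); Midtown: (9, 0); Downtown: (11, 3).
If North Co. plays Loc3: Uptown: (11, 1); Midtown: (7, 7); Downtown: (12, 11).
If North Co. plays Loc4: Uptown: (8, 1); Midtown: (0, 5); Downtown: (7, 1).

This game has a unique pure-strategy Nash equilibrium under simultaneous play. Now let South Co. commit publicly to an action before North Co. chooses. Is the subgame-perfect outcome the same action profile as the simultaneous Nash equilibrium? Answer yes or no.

Work backward from North Co.'s decision.
- Uptown: North Co. compares 2, 10, 11, 8 and picks Loc3; South Co. would get 1.
- Midtown: North Co. compares 12, 9, 7, 0 and picks Loc1; South Co. would get 1.
- Downtown: North Co. compares 1, 11, 12, 7 and picks Loc3; South Co. would get 11.
South Co.'s induced payoffs are 1, 1, 11, so South Co. commits to Downtown. Subgame-perfect outcome: (Loc3, Downtown) with payoffs (12, 11).
For the simultaneous game, intersect best replies.
North Co.'s best replies: Uptown→Loc3; Midtown→Loc1; Downtown→Loc3.
South Co.'s best replies: Loc1→Uptown; Loc2→Downtown; Loc3→Downtown; Loc4→Midtown.
Only (Loc3, Downtown) has each player best-responding; Nash payoffs (12, 11).
Sequential outcome (Loc3, Downtown) coincides with the Nash profile (Loc3, Downtown).

yes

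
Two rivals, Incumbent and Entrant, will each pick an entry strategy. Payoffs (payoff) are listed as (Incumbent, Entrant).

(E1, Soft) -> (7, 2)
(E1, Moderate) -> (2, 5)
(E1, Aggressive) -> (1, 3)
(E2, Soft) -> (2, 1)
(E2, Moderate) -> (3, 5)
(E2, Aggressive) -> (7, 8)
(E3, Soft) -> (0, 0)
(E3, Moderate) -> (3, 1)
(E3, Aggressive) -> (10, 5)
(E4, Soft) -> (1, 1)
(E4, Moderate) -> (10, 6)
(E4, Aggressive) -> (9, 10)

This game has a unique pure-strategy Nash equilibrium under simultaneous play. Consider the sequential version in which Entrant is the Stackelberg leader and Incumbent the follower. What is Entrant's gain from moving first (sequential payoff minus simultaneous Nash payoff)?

Incumbent best-responds to each possible Entrant move:
- Soft: Incumbent compares 7, 2, 0, 1 and picks E1; Entrant would get 2.
- Moderate: Incumbent compares 2, 3, 3, 10 and picks E4; Entrant would get 6.
- Aggressive: Incumbent compares 1, 7, 10, 9 and picks E3; Entrant would get 5.
Entrant's induced payoffs are 2, 6, 5, so Entrant commits to Moderate. Subgame-perfect outcome: (E4, Moderate) with payoffs (10, 6).
Under simultaneous play:
Incumbent's best replies: Soft→E1; Moderate→E4; Aggressive→E3.
Entrant's best replies: E1→Moderate; E2→Aggressive; E3→Aggressive; E4→Aggressive.
The unique mutual best reply is (E3, Aggressive), giving (10, 5).
Entrant's commitment gain: 6 − 5 = 1.

1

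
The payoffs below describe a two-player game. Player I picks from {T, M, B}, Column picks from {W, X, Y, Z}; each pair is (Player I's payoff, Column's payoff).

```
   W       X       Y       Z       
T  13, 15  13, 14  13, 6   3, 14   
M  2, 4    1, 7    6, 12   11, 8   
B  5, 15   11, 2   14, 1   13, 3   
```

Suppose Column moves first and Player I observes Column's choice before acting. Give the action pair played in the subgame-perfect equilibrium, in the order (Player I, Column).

(T, W)

Solve by backward induction (Column leads).
- W: Player I compares 13, 2, 5 and picks T; Column would get 15.
- X: Player I compares 13, 1, 11 and picks T; Column would get 14.
- Y: Player I compares 13, 6, 14 and picks B; Column would get 1.
- Z: Player I compares 3, 11, 13 and picks B; Column would get 3.
Among 15, 14, 1, 3, the best is 15 at W. Subgame-perfect outcome: (T, W) with payoffs (13, 15).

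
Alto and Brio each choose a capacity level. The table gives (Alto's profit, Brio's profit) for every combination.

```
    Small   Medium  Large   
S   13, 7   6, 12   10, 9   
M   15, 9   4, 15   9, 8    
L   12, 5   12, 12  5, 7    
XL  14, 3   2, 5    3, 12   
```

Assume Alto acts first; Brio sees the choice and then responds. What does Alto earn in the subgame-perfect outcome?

Brio best-responds to each possible Alto move:
- S → Brio plays Medium (best of 7, 12, 9); Alto gets 6.
- M → Brio plays Medium (best of 9, 15, 8); Alto gets 4.
- L → Brio plays Medium (best of 5, 12, 7); Alto gets 12.
- XL → Brio plays Large (best of 3, 5, 12); Alto gets 3.
Alto's induced payoffs are 6, 4, 12, 3, so Alto commits to L. Subgame-perfect outcome: (L, Medium) with payoffs (12, 12).

12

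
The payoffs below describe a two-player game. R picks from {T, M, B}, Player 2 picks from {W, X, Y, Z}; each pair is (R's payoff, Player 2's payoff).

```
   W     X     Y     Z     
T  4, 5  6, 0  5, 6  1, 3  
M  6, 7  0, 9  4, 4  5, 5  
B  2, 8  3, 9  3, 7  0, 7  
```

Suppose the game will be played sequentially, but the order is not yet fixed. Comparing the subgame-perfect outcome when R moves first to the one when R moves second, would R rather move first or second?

If R leads: Player 2's best replies are T→Y, M→X, B→X; R's induced payoffs 5, 0, 3; outcome (T, Y), payoffs (5, 6).
If Player 2 leads: R's best replies are W→M, X→T, Y→T, Z→M; Player 2's induced payoffs 7, 0, 6, 5; outcome (M, W), payoffs (6, 7).
R gets 5 moving first and 6 moving second, so R prefers to move second.

second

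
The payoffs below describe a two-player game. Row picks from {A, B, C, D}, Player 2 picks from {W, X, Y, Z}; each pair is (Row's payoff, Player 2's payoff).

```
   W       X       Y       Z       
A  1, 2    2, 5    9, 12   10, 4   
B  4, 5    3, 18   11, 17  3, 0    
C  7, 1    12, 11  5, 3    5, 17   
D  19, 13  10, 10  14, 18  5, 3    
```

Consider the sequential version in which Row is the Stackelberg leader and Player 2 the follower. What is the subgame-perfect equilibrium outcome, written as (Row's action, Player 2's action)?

(D, Y)

Solve by backward induction (Row leads).
- A: BR = Y, leader payoff 9.
- B: BR = X, leader payoff 3.
- C: BR = Z, leader payoff 5.
- D: BR = Y, leader payoff 14.
Maximizing over 9, 3, 5, 14, Row chooses D. Subgame-perfect outcome: (D, Y) with payoffs (14, 18).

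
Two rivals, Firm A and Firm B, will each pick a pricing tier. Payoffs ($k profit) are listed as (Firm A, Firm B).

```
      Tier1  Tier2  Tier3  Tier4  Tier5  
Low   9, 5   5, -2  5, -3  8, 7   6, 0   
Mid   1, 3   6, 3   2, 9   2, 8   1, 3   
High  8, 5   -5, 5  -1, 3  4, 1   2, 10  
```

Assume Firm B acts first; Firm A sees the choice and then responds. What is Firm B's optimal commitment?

Solve by backward induction (Firm B leads).
- Tier1 → Firm A plays Low (best of 9, 1, 8); Firm B gets 5.
- Tier2 → Firm A plays Mid (best of 5, 6, -5); Firm B gets 3.
- Tier3 → Firm A plays Low (best of 5, 2, -1); Firm B gets -3.
- Tier4 → Firm A plays Low (best of 8, 2, 4); Firm B gets 7.
- Tier5 → Firm A plays Low (best of 6, 1, 2); Firm B gets 0.
Firm B's induced payoffs are 5, 3, -3, 7, 0, so Firm B commits to Tier4. Subgame-perfect outcome: (Low, Tier4) with payoffs (8, 7).

Tier4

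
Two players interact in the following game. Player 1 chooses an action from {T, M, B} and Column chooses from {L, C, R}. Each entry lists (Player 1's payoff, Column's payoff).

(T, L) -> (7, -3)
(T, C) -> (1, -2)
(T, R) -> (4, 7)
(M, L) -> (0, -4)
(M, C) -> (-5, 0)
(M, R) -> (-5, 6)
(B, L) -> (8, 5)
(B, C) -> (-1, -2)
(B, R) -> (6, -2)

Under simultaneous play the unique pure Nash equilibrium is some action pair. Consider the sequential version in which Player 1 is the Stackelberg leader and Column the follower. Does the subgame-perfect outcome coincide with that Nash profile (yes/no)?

Column best-responds to each possible Player 1 move:
- T: Column compares -3, -2, 7 and picks R; Player 1 would get 4.
- M: Column compares -4, 0, 6 and picks R; Player 1 would get -5.
- B: Column compares 5, -2, -2 and picks L; Player 1 would get 8.
Maximizing over 4, -5, 8, Player 1 chooses B. Subgame-perfect outcome: (B, L) with payoffs (8, 5).
Under simultaneous play:
Player 1's best replies: L→B; C→T; R→B.
Column's best replies: T→R; M→R; B→L.
Only (B, L) has each player best-responding; Nash payoffs (8, 5).
Sequential outcome (B, L) coincides with the Nash profile (B, L).

yes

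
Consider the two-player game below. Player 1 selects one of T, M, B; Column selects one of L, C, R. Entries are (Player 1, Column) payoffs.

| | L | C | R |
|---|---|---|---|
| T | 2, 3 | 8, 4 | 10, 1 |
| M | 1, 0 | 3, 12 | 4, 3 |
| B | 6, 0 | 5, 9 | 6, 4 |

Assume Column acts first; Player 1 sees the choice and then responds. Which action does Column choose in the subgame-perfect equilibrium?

C

Backward induction with Column moving first.
- L → Player 1 plays B (best of 2, 1, 6); Column gets 0.
- C → Player 1 plays T (best of 8, 3, 5); Column gets 4.
- R → Player 1 plays T (best of 10, 4, 6); Column gets 1.
Maximizing over 0, 4, 1, Column chooses C. Subgame-perfect outcome: (T, C) with payoffs (8, 4).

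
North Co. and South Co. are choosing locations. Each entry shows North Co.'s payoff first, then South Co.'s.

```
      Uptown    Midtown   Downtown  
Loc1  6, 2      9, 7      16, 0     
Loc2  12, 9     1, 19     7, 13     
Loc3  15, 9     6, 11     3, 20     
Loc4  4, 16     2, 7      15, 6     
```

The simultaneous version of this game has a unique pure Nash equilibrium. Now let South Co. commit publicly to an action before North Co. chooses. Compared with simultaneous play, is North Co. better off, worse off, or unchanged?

better off

Solve by backward induction (South Co. leads).
- Uptown: North Co. compares 6, 12, 15, 4 and picks Loc3; South Co. would get 9.
- Midtown: North Co. compares 9, 1, 6, 2 and picks Loc1; South Co. would get 7.
- Downtown: North Co. compares 16, 7, 3, 15 and picks Loc1; South Co. would get 0.
South Co.'s induced payoffs are 9, 7, 0, so South Co. commits to Uptown. Subgame-perfect outcome: (Loc3, Uptown) with payoffs (15, 9).
Now find the simultaneous Nash equilibrium.
North Co.'s best replies: Uptown→Loc3; Midtown→Loc1; Downtown→Loc1.
South Co.'s best replies: Loc1→Midtown; Loc2→Midtown; Loc3→Downtown; Loc4→Uptown.
Only (Loc1, Midtown) has each player best-responding; Nash payoffs (9, 7).
North Co. earns 15 sequentially versus 9 at the Nash outcome: better off.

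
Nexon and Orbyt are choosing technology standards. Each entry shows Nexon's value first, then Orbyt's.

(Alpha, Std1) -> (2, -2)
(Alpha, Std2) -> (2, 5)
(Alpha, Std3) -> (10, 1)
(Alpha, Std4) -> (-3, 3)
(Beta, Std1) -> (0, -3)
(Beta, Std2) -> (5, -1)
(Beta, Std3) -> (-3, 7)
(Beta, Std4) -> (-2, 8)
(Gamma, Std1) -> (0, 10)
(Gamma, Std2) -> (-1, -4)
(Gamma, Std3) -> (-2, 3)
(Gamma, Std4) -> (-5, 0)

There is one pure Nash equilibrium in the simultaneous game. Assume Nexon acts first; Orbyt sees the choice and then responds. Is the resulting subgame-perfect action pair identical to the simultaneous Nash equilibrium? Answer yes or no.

Backward induction with Nexon moving first.
- Alpha: BR = Std2, leader payoff 2.
- Beta: BR = Std4, leader payoff -2.
- Gamma: BR = Std1, leader payoff 0.
Maximizing over 2, -2, 0, Nexon chooses Alpha. Subgame-perfect outcome: (Alpha, Std2) with payoffs (2, 5).
For the simultaneous game, intersect best replies.
Nexon's best replies: Std1→Alpha; Std2→Beta; Std3→Alpha; Std4→Beta.
Orbyt's best replies: Alpha→Std2; Beta→Std4; Gamma→Std1.
Only (Beta, Std4) has each player best-responding; Nash payoffs (-2, 8).
Sequential outcome (Alpha, Std2) differs from the Nash profile (Beta, Std4).

no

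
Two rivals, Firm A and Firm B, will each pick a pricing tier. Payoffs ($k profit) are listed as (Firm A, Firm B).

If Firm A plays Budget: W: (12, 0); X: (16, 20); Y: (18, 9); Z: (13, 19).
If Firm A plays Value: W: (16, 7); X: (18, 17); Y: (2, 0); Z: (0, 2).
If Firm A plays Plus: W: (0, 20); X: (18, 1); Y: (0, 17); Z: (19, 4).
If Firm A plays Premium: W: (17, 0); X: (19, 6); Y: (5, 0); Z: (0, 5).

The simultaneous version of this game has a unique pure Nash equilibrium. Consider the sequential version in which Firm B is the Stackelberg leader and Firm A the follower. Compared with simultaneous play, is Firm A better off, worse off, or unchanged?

Firm A best-responds to each possible Firm B move:
- W: BR = Premium, leader payoff 0.
- X: BR = Premium, leader payoff 6.
- Y: BR = Budget, leader payoff 9.
- Z: BR = Plus, leader payoff 4.
Firm B's induced payoffs are 0, 6, 9, 4, so Firm B commits to Y. Subgame-perfect outcome: (Budget, Y) with payoffs (18, 9).
For the simultaneous game, intersect best replies.
Firm A's best replies: W→Premium; X→Premium; Y→Budget; Z→Plus.
Firm B's best replies: Budget→X; Value→X; Plus→W; Premium→X.
The unique mutual best reply is (Premium, X), giving (19, 6).
Firm A earns 18 sequentially versus 19 at the Nash outcome: worse off.

worse off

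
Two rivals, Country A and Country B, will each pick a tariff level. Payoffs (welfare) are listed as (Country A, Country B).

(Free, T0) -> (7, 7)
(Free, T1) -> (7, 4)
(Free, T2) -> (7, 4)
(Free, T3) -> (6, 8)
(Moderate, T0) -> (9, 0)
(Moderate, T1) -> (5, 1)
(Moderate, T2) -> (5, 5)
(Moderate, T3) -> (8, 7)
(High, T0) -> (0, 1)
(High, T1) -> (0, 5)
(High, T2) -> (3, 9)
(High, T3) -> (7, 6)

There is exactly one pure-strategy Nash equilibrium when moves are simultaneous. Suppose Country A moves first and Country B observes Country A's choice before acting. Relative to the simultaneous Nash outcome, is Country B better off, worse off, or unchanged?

Backward induction with Country A moving first.
- Free: Country B compares 7, 4, 4, 8 and picks T3; Country A would get 6.
- Moderate: Country B compares 0, 1, 5, 7 and picks T3; Country A would get 8.
- High: Country B compares 1, 5, 9, 6 and picks T2; Country A would get 3.
Maximizing over 6, 8, 3, Country A chooses Moderate. Subgame-perfect outcome: (Moderate, T3) with payoffs (8, 7).
Now find the simultaneous Nash equilibrium.
Country A's best replies: T0→Moderate; T1→Free; T2→Free; T3→Moderate.
Country B's best replies: Free→T3; Moderate→T3; High→T2.
The unique mutual best reply is (Moderate, T3), giving (8, 7).
Country B earns 7 sequentially versus 7 at the Nash outcome: unchanged.

unchanged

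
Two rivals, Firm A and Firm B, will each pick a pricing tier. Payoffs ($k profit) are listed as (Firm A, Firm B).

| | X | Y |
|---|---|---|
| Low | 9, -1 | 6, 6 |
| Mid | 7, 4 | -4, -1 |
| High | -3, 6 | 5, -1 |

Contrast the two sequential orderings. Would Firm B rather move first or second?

first

If Firm A leads: Firm B's best replies are Low→Y, Mid→X, High→X; Firm A's induced payoffs 6, 7, -3; outcome (Mid, X), payoffs (7, 4).
If Firm B leads: Firm A's best replies are X→Low, Y→Low; Firm B's induced payoffs -1, 6; outcome (Low, Y), payoffs (6, 6).
Firm B gets 6 moving first and 4 moving second, so Firm B prefers to move first.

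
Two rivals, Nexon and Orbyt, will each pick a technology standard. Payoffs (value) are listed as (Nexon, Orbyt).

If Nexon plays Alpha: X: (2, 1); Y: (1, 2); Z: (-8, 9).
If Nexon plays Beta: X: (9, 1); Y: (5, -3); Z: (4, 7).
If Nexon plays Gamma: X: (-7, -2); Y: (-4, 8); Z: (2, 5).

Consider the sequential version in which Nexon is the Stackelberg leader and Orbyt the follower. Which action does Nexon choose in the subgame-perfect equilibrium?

Beta

Work backward from Orbyt's decision.
- Alpha: BR = Z, leader payoff -8.
- Beta: BR = Z, leader payoff 4.
- Gamma: BR = Y, leader payoff -4.
Maximizing over -8, 4, -4, Nexon chooses Beta. Subgame-perfect outcome: (Beta, Z) with payoffs (4, 7).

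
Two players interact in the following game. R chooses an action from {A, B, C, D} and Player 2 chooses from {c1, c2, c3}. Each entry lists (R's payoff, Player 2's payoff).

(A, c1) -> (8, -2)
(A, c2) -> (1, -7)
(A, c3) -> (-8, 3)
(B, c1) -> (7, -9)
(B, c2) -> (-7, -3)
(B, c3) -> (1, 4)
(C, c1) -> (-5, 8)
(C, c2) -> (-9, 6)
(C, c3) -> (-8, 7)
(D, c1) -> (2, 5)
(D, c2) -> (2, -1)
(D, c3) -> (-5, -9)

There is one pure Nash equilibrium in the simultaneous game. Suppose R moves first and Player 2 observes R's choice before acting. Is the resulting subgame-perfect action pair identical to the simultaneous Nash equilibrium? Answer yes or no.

no

Solve by backward induction (R leads).
- A: Player 2 compares -2, -7, 3 and picks c3; R would get -8.
- B: Player 2 compares -9, -3, 4 and picks c3; R would get 1.
- C: Player 2 compares 8, 6, 7 and picks c1; R would get -5.
- D: Player 2 compares 5, -1, -9 and picks c1; R would get 2.
Among -8, 1, -5, 2, the best is 2 at D. Subgame-perfect outcome: (D, c1) with payoffs (2, 5).
For the simultaneous game, intersect best replies.
R's best replies: c1→A; c2→D; c3→B.
Player 2's best replies: A→c3; B→c3; C→c1; D→c1.
The unique mutual best reply is (B, c3), giving (1, 4).
Sequential outcome (D, c1) differs from the Nash profile (B, c3).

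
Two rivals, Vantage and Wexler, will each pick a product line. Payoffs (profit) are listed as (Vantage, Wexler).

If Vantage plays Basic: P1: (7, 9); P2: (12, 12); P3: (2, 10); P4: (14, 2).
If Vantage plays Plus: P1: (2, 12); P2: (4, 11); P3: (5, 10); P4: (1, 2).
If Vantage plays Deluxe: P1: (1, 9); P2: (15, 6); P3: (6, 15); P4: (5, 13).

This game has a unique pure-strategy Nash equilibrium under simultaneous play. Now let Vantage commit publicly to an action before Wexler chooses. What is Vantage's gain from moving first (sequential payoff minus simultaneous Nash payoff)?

6

Solve by backward induction (Vantage leads).
- Basic: BR = P2, leader payoff 12.
- Plus: BR = P1, leader payoff 2.
- Deluxe: BR = P3, leader payoff 6.
Among 12, 2, 6, the best is 12 at Basic. Subgame-perfect outcome: (Basic, P2) with payoffs (12, 12).
For the simultaneous game, intersect best replies.
Vantage's best replies: P1→Basic; P2→Deluxe; P3→Deluxe; P4→Basic.
Wexler's best replies: Basic→P2; Plus→P1; Deluxe→P3.
Only (Deluxe, P3) has each player best-responding; Nash payoffs (6, 15).
Vantage's commitment gain: 12 − 6 = 6.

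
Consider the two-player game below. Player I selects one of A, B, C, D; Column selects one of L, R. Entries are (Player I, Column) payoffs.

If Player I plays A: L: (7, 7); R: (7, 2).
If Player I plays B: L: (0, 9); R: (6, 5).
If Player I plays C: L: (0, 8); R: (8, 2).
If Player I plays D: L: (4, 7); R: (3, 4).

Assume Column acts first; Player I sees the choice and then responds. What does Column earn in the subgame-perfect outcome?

Solve by backward induction (Column leads).
- L → Player I plays A (best of 7, 0, 0, 4); Column gets 7.
- R → Player I plays C (best of 7, 6, 8, 3); Column gets 2.
Column's induced payoffs are 7, 2, so Column commits to L. Subgame-perfect outcome: (A, L) with payoffs (7, 7).

7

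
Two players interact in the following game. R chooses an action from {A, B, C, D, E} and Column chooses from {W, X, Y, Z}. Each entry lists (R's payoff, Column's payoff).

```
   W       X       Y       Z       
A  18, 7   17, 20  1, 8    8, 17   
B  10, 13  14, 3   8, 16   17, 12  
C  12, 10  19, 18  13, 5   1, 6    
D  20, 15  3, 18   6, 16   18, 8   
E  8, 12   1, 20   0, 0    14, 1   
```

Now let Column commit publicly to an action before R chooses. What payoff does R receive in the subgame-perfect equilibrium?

Work backward from R's decision.
- W → R plays D (best of 18, 10, 12, 20, 8); Column gets 15.
- X → R plays C (best of 17, 14, 19, 3, 1); Column gets 18.
- Y → R plays C (best of 1, 8, 13, 6, 0); Column gets 5.
- Z → R plays D (best of 8, 17, 1, 18, 14); Column gets 8.
Column's induced payoffs are 15, 18, 5, 8, so Column commits to X. Subgame-perfect outcome: (C, X) with payoffs (19, 18).

19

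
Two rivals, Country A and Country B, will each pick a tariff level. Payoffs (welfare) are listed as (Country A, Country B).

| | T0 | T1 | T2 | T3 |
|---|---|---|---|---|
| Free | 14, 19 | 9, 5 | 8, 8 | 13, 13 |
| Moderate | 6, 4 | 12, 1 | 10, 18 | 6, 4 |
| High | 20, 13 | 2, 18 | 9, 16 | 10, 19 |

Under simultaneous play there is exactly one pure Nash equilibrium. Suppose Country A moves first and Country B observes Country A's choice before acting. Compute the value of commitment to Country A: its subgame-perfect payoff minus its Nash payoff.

4

Backward induction with Country A moving first.
- Free → Country B plays T0 (best of 19, 5, 8, 13); Country A gets 14.
- Moderate → Country B plays T2 (best of 4, 1, 18, 4); Country A gets 10.
- High → Country B plays T3 (best of 13, 18, 16, 19); Country A gets 10.
Country A's induced payoffs are 14, 10, 10, so Country A commits to Free. Subgame-perfect outcome: (Free, T0) with payoffs (14, 19).
Under simultaneous play:
Country A's best replies: T0→High; T1→Moderate; T2→Moderate; T3→Free.
Country B's best replies: Free→T0; Moderate→T2; High→T3.
Only (Moderate, T2) has each player best-responding; Nash payoffs (10, 18).
Country A's commitment gain: 14 − 10 = 4.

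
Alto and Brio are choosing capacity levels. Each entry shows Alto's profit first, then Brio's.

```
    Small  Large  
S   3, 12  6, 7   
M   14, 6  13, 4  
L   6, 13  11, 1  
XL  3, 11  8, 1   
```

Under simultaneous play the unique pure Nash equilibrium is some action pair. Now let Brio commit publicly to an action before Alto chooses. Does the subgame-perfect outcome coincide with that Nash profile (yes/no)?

yes

Solve by backward induction (Brio leads).
- Small: BR = M, leader payoff 6.
- Large: BR = M, leader payoff 4.
Brio's induced payoffs are 6, 4, so Brio commits to Small. Subgame-perfect outcome: (M, Small) with payoffs (14, 6).
Now find the simultaneous Nash equilibrium.
Alto's best replies: Small→M; Large→M.
Brio's best replies: S→Small; M→Small; L→Small; XL→Small.
The unique mutual best reply is (M, Small), giving (14, 6).
Sequential outcome (M, Small) coincides with the Nash profile (M, Small).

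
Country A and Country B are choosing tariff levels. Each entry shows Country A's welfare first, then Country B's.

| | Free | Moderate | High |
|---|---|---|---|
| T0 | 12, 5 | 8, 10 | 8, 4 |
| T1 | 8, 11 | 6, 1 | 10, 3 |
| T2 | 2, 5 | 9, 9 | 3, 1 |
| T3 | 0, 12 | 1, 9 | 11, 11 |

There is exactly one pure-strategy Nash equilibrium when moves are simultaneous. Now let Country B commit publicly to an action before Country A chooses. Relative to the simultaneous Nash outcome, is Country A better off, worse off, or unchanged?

better off

Solve by backward induction (Country B leads).
- Free → Country A plays T0 (best of 12, 8, 2, 0); Country B gets 5.
- Moderate → Country A plays T2 (best of 8, 6, 9, 1); Country B gets 9.
- High → Country A plays T3 (best of 8, 10, 3, 11); Country B gets 11.
Maximizing over 5, 9, 11, Country B chooses High. Subgame-perfect outcome: (T3, High) with payoffs (11, 11).
Under simultaneous play:
Country A's best replies: Free→T0; Moderate→T2; High→T3.
Country B's best replies: T0→Moderate; T1→Free; T2→Moderate; T3→Free.
The unique mutual best reply is (T2, Moderate), giving (9, 9).
Country A earns 11 sequentially versus 9 at the Nash outcome: better off.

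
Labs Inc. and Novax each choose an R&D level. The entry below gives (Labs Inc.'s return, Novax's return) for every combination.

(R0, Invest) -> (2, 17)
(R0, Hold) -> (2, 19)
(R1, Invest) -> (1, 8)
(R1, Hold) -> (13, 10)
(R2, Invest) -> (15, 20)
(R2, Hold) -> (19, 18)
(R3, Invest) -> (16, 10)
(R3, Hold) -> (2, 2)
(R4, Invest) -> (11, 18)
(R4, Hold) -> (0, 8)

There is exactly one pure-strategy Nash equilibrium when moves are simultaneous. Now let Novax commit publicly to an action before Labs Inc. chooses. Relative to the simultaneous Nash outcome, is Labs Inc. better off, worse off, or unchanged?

better off

Backward induction with Novax moving first.
- Invest: BR = R3, leader payoff 10.
- Hold: BR = R2, leader payoff 18.
Novax's induced payoffs are 10, 18, so Novax commits to Hold. Subgame-perfect outcome: (R2, Hold) with payoffs (19, 18).
Under simultaneous play:
Labs Inc.'s best replies: Invest→R3; Hold→R2.
Novax's best replies: R0→Hold; R1→Hold; R2→Invest; R3→Invest; R4→Invest.
The unique mutual best reply is (R3, Invest), giving (16, 10).
Labs Inc. earns 19 sequentially versus 16 at the Nash outcome: better off.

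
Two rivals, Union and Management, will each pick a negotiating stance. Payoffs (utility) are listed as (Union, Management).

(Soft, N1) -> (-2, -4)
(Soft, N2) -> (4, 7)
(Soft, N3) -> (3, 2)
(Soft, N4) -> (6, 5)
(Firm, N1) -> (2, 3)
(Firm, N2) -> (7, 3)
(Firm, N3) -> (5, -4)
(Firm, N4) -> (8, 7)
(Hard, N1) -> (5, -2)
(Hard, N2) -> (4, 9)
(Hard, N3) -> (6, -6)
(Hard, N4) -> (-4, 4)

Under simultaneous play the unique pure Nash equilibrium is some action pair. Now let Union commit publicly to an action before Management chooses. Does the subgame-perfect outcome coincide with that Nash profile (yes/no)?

yes

Solve by backward induction (Union leads).
- Soft: Management compares -4, 7, 2, 5 and picks N2; Union would get 4.
- Firm: Management compares 3, 3, -4, 7 and picks N4; Union would get 8.
- Hard: Management compares -2, 9, -6, 4 and picks N2; Union would get 4.
Union's induced payoffs are 4, 8, 4, so Union commits to Firm. Subgame-perfect outcome: (Firm, N4) with payoffs (8, 7).
Now find the simultaneous Nash equilibrium.
Union's best replies: N1→Hard; N2→Firm; N3→Hard; N4→Firm.
Management's best replies: Soft→N2; Firm→N4; Hard→N2.
Only (Firm, N4) has each player best-responding; Nash payoffs (8, 7).
Sequential outcome (Firm, N4) coincides with the Nash profile (Firm, N4).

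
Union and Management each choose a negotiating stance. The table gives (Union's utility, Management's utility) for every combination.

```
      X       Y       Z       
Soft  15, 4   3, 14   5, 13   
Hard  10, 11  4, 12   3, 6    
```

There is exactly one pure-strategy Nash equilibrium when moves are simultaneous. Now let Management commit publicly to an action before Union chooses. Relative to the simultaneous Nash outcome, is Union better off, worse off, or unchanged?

better off

Work backward from Union's decision.
- X: Union compares 15, 10 and picks Soft; Management would get 4.
- Y: Union compares 3, 4 and picks Hard; Management would get 12.
- Z: Union compares 5, 3 and picks Soft; Management would get 13.
Among 4, 12, 13, the best is 13 at Z. Subgame-perfect outcome: (Soft, Z) with payoffs (5, 13).
Now find the simultaneous Nash equilibrium.
Union's best replies: X→Soft; Y→Hard; Z→Soft.
Management's best replies: Soft→Y; Hard→Y.
The unique mutual best reply is (Hard, Y), giving (4, 12).
Union earns 5 sequentially versus 4 at the Nash outcome: better off.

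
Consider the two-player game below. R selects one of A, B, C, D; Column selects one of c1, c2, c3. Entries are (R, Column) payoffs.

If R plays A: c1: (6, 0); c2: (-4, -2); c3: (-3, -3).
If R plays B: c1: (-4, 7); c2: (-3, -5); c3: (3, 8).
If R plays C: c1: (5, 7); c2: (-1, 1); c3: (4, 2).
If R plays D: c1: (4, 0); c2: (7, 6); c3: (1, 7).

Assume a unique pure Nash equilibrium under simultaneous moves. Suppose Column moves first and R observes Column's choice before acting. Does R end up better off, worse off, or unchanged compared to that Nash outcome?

better off

Backward induction with Column moving first.
- c1 → R plays A (best of 6, -4, 5, 4); Column gets 0.
- c2 → R plays D (best of -4, -3, -1, 7); Column gets 6.
- c3 → R plays C (best of -3, 3, 4, 1); Column gets 2.
Maximizing over 0, 6, 2, Column chooses c2. Subgame-perfect outcome: (D, c2) with payoffs (7, 6).
Now find the simultaneous Nash equilibrium.
R's best replies: c1→A; c2→D; c3→C.
Column's best replies: A→c1; B→c3; C→c1; D→c3.
The unique mutual best reply is (A, c1), giving (6, 0).
R earns 7 sequentially versus 6 at the Nash outcome: better off.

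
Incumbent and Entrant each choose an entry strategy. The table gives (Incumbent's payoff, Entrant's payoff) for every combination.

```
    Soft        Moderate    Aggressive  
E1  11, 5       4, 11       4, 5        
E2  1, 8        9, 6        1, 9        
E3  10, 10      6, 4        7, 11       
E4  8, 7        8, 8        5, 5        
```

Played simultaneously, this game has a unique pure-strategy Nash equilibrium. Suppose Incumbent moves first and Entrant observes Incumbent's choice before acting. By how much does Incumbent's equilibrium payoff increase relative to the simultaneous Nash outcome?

Backward induction with Incumbent moving first.
- E1 → Entrant plays Moderate (best of 5, 11, 5); Incumbent gets 4.
- E2 → Entrant plays Aggressive (best of 8, 6, 9); Incumbent gets 1.
- E3 → Entrant plays Aggressive (best of 10, 4, 11); Incumbent gets 7.
- E4 → Entrant plays Moderate (best of 7, 8, 5); Incumbent gets 8.
Incumbent's induced payoffs are 4, 1, 7, 8, so Incumbent commits to E4. Subgame-perfect outcome: (E4, Moderate) with payoffs (8, 8).
Under simultaneous play:
Incumbent's best replies: Soft→E1; Moderate→E2; Aggressive→E3.
Entrant's best replies: E1→Moderate; E2→Aggressive; E3→Aggressive; E4→Moderate.
The unique mutual best reply is (E3, Aggressive), giving (7, 11).
Incumbent's commitment gain: 8 − 7 = 1.

1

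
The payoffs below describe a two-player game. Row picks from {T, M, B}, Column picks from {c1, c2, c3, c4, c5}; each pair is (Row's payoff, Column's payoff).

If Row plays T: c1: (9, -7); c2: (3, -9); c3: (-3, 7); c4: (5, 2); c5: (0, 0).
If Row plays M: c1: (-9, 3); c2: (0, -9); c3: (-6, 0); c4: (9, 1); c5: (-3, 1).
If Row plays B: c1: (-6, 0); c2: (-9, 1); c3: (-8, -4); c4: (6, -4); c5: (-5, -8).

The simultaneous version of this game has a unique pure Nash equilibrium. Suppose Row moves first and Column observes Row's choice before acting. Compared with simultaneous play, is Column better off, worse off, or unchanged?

unchanged

Solve by backward induction (Row leads).
- T: BR = c3, leader payoff -3.
- M: BR = c1, leader payoff -9.
- B: BR = c2, leader payoff -9.
Maximizing over -3, -9, -9, Row chooses T. Subgame-perfect outcome: (T, c3) with payoffs (-3, 7).
For the simultaneous game, intersect best replies.
Row's best replies: c1→T; c2→T; c3→T; c4→M; c5→T.
Column's best replies: T→c3; M→c1; B→c2.
The unique mutual best reply is (T, c3), giving (-3, 7).
Column earns 7 sequentially versus 7 at the Nash outcome: unchanged.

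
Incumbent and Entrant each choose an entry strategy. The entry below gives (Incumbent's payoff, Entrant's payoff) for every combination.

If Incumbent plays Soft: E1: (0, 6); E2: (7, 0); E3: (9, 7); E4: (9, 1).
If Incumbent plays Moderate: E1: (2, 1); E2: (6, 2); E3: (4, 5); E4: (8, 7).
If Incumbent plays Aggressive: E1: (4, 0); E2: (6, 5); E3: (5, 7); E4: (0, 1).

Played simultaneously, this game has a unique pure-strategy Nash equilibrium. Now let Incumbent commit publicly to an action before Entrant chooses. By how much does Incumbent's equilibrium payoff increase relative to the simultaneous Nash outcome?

Work backward from Entrant's decision.
- Soft: Entrant compares 6, 0, 7, 1 and picks E3; Incumbent would get 9.
- Moderate: Entrant compares 1, 2, 5, 7 and picks E4; Incumbent would get 8.
- Aggressive: Entrant compares 0, 5, 7, 1 and picks E3; Incumbent would get 5.
Incumbent's induced payoffs are 9, 8, 5, so Incumbent commits to Soft. Subgame-perfect outcome: (Soft, E3) with payoffs (9, 7).
Now find the simultaneous Nash equilibrium.
Incumbent's best replies: E1→Aggressive; E2→Soft; E3→Soft; E4→Soft.
Entrant's best replies: Soft→E3; Moderate→E4; Aggressive→E3.
The unique mutual best reply is (Soft, E3), giving (9, 7).
Incumbent's commitment gain: 9 − 9 = 0.

0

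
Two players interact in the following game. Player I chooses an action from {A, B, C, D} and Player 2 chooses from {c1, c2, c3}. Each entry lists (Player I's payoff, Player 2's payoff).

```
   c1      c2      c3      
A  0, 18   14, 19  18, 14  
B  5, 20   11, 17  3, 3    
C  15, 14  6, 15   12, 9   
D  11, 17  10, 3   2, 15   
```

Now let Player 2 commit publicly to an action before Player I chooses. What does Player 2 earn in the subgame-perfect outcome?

19

Work backward from Player I's decision.
- c1: BR = C, leader payoff 14.
- c2: BR = A, leader payoff 19.
- c3: BR = A, leader payoff 14.
Player 2's induced payoffs are 14, 19, 14, so Player 2 commits to c2. Subgame-perfect outcome: (A, c2) with payoffs (14, 19).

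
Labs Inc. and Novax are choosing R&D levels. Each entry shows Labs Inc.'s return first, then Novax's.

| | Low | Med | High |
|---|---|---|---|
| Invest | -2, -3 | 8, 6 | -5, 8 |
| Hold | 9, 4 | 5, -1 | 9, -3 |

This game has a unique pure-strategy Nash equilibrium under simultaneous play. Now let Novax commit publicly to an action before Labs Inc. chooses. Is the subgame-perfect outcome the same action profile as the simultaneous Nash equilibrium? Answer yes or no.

no

Work backward from Labs Inc.'s decision.
- Low: BR = Hold, leader payoff 4.
- Med: BR = Invest, leader payoff 6.
- High: BR = Hold, leader payoff -3.
Among 4, 6, -3, the best is 6 at Med. Subgame-perfect outcome: (Invest, Med) with payoffs (8, 6).
Under simultaneous play:
Labs Inc.'s best replies: Low→Hold; Med→Invest; High→Hold.
Novax's best replies: Invest→High; Hold→Low.
Only (Hold, Low) has each player best-responding; Nash payoffs (9, 4).
Sequential outcome (Invest, Med) differs from the Nash profile (Hold, Low).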